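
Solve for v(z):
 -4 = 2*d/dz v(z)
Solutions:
 v(z) = C1 - 2*z


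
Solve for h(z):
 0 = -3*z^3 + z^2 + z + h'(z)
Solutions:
 h(z) = C1 + 3*z^4/4 - z^3/3 - z^2/2


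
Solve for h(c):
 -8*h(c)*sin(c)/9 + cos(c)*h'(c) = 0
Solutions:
 h(c) = C1/cos(c)^(8/9)


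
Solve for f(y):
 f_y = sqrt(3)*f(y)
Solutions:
 f(y) = C1*exp(sqrt(3)*y)


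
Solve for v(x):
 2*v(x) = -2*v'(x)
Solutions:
 v(x) = C1*exp(-x)


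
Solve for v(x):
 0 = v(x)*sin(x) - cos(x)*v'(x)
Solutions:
 v(x) = C1/cos(x)


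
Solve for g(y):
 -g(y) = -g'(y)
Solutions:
 g(y) = C1*exp(y)


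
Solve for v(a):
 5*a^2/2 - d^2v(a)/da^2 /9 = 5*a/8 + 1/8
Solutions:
 v(a) = C1 + C2*a + 15*a^4/8 - 15*a^3/16 - 9*a^2/16


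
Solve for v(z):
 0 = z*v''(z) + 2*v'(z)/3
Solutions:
 v(z) = C1 + C2*z^(1/3)


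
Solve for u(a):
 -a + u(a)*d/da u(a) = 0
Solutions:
 u(a) = -sqrt(C1 + a^2)
 u(a) = sqrt(C1 + a^2)


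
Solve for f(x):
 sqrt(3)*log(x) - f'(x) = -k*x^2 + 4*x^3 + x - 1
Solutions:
 f(x) = C1 + k*x^3/3 - x^4 - x^2/2 + sqrt(3)*x*log(x) - sqrt(3)*x + x


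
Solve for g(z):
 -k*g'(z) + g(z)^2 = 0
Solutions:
 g(z) = -k/(C1*k + z)


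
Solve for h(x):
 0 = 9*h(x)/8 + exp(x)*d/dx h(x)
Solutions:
 h(x) = C1*exp(9*exp(-x)/8)


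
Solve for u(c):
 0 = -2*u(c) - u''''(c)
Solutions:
 u(c) = (C1*sin(2^(3/4)*c/2) + C2*cos(2^(3/4)*c/2))*exp(-2^(3/4)*c/2) + (C3*sin(2^(3/4)*c/2) + C4*cos(2^(3/4)*c/2))*exp(2^(3/4)*c/2)


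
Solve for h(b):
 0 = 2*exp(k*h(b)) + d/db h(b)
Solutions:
 h(b) = Piecewise((log(1/(C1*k + 2*b*k))/k, Ne(k, 0)), (nan, True))
 h(b) = Piecewise((C1 - 2*b, Eq(k, 0)), (nan, True))


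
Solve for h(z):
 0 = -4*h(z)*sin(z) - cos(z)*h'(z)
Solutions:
 h(z) = C1*cos(z)^4


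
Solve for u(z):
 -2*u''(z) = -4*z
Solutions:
 u(z) = C1 + C2*z + z^3/3


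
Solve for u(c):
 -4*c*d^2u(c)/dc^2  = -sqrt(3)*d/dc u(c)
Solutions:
 u(c) = C1 + C2*c^(sqrt(3)/4 + 1)


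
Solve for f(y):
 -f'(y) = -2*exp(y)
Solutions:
 f(y) = C1 + 2*exp(y)


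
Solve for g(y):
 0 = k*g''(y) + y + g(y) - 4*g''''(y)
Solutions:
 g(y) = C1*exp(-sqrt(2)*y*sqrt(k - sqrt(k^2 + 16))/4) + C2*exp(sqrt(2)*y*sqrt(k - sqrt(k^2 + 16))/4) + C3*exp(-sqrt(2)*y*sqrt(k + sqrt(k^2 + 16))/4) + C4*exp(sqrt(2)*y*sqrt(k + sqrt(k^2 + 16))/4) - y


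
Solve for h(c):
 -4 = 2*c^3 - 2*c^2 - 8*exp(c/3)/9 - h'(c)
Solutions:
 h(c) = C1 + c^4/2 - 2*c^3/3 + 4*c - 8*exp(c/3)/3


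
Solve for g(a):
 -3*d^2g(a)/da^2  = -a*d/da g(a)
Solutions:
 g(a) = C1 + C2*erfi(sqrt(6)*a/6)


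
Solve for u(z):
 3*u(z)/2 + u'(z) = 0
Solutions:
 u(z) = C1*exp(-3*z/2)


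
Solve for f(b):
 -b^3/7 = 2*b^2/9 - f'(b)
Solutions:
 f(b) = C1 + b^4/28 + 2*b^3/27


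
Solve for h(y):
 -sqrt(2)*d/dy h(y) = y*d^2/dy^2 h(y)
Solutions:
 h(y) = C1 + C2*y^(1 - sqrt(2))


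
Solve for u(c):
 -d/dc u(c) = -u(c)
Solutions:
 u(c) = C1*exp(c)


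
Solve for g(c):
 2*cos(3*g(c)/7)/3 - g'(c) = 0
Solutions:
 -2*c/3 - 7*log(sin(3*g(c)/7) - 1)/6 + 7*log(sin(3*g(c)/7) + 1)/6 = C1


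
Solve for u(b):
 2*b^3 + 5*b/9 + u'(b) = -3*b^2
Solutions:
 u(b) = C1 - b^4/2 - b^3 - 5*b^2/18


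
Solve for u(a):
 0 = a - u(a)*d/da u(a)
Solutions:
 u(a) = -sqrt(C1 + a^2)
 u(a) = sqrt(C1 + a^2)


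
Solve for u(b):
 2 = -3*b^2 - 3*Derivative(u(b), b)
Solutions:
 u(b) = C1 - b^3/3 - 2*b/3


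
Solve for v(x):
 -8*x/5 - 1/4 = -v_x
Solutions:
 v(x) = C1 + 4*x^2/5 + x/4


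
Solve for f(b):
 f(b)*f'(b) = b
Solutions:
 f(b) = -sqrt(C1 + b^2)
 f(b) = sqrt(C1 + b^2)


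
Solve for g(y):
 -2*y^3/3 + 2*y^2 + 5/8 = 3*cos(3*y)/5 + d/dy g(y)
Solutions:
 g(y) = C1 - y^4/6 + 2*y^3/3 + 5*y/8 - sin(3*y)/5


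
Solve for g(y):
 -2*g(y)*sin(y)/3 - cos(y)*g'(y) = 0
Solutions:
 g(y) = C1*cos(y)^(2/3)


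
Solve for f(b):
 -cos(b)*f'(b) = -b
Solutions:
 f(b) = C1 + Integral(b/cos(b), b)


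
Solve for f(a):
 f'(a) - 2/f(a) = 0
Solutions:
 f(a) = -sqrt(C1 + 4*a)
 f(a) = sqrt(C1 + 4*a)


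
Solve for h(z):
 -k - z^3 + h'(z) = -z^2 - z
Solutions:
 h(z) = C1 + k*z + z^4/4 - z^3/3 - z^2/2


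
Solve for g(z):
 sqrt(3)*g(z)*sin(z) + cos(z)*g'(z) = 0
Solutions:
 g(z) = C1*cos(z)^(sqrt(3))


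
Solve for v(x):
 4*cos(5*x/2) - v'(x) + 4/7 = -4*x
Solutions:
 v(x) = C1 + 2*x^2 + 4*x/7 + 8*sin(5*x/2)/5


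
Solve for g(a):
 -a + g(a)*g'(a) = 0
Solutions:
 g(a) = -sqrt(C1 + a^2)
 g(a) = sqrt(C1 + a^2)


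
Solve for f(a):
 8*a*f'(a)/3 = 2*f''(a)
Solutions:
 f(a) = C1 + C2*erfi(sqrt(6)*a/3)


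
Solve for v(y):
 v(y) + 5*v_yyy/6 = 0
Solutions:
 v(y) = C3*exp(-5^(2/3)*6^(1/3)*y/5) + (C1*sin(2^(1/3)*3^(5/6)*5^(2/3)*y/10) + C2*cos(2^(1/3)*3^(5/6)*5^(2/3)*y/10))*exp(5^(2/3)*6^(1/3)*y/10)


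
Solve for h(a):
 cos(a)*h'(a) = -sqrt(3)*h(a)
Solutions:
 h(a) = C1*(sin(a) - 1)^(sqrt(3)/2)/(sin(a) + 1)^(sqrt(3)/2)


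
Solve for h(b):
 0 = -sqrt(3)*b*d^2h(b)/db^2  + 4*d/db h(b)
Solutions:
 h(b) = C1 + C2*b^(1 + 4*sqrt(3)/3)


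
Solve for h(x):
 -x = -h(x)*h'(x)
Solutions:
 h(x) = -sqrt(C1 + x^2)
 h(x) = sqrt(C1 + x^2)


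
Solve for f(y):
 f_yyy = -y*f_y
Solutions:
 f(y) = C1 + Integral(C2*airyai(-y) + C3*airybi(-y), y)


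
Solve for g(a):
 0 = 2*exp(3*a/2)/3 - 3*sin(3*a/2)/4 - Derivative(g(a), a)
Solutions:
 g(a) = C1 + 4*exp(3*a/2)/9 + cos(3*a/2)/2


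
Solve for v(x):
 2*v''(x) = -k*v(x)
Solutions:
 v(x) = C1*exp(-sqrt(2)*x*sqrt(-k)/2) + C2*exp(sqrt(2)*x*sqrt(-k)/2)


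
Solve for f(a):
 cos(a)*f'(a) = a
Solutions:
 f(a) = C1 + Integral(a/cos(a), a)


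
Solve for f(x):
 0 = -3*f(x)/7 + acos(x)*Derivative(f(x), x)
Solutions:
 f(x) = C1*exp(3*Integral(1/acos(x), x)/7)


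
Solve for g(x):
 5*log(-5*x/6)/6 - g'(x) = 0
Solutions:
 g(x) = C1 + 5*x*log(-x)/6 + 5*x*(-log(6) - 1 + log(5))/6


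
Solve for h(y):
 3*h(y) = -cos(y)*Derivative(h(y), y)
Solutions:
 h(y) = C1*(sin(y) - 1)^(3/2)/(sin(y) + 1)^(3/2)


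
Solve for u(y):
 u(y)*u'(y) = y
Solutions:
 u(y) = -sqrt(C1 + y^2)
 u(y) = sqrt(C1 + y^2)


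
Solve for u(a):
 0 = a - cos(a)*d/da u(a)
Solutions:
 u(a) = C1 + Integral(a/cos(a), a)


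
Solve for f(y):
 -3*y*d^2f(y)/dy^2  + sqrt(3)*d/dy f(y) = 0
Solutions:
 f(y) = C1 + C2*y^(sqrt(3)/3 + 1)


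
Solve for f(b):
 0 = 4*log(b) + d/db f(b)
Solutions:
 f(b) = C1 - 4*b*log(b) + 4*b


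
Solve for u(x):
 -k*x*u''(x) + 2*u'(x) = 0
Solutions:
 u(x) = C1 + x^(((re(k) + 2)*re(k) + im(k)^2)/(re(k)^2 + im(k)^2))*(C2*sin(2*log(x)*Abs(im(k))/(re(k)^2 + im(k)^2)) + C3*cos(2*log(x)*im(k)/(re(k)^2 + im(k)^2)))


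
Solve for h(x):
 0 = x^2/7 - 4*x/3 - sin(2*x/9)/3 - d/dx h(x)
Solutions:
 h(x) = C1 + x^3/21 - 2*x^2/3 + 3*cos(2*x/9)/2


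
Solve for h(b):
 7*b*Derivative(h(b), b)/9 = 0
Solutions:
 h(b) = C1


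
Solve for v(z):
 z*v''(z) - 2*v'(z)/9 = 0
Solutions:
 v(z) = C1 + C2*z^(11/9)


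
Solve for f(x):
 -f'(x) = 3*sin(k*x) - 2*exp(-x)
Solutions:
 f(x) = C1 - 2*exp(-x) + 3*cos(k*x)/k


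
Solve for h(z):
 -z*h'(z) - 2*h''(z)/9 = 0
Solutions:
 h(z) = C1 + C2*erf(3*z/2)


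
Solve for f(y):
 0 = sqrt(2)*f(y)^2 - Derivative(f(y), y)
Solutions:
 f(y) = -1/(C1 + sqrt(2)*y)


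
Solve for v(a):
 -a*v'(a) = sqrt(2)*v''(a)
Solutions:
 v(a) = C1 + C2*erf(2^(1/4)*a/2)


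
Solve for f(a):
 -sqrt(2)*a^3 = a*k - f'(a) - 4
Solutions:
 f(a) = C1 + sqrt(2)*a^4/4 + a^2*k/2 - 4*a


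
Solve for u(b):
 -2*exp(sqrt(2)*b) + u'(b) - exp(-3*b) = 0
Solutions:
 u(b) = C1 + sqrt(2)*exp(sqrt(2)*b) - exp(-3*b)/3


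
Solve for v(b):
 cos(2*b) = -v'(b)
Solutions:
 v(b) = C1 - sin(2*b)/2


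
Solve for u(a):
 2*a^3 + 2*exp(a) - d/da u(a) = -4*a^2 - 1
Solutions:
 u(a) = C1 + a^4/2 + 4*a^3/3 + a + 2*exp(a)


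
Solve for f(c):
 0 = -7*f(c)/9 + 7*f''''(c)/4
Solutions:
 f(c) = C1*exp(-sqrt(6)*c/3) + C2*exp(sqrt(6)*c/3) + C3*sin(sqrt(6)*c/3) + C4*cos(sqrt(6)*c/3)


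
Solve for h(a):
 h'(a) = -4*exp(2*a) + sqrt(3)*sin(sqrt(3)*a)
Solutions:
 h(a) = C1 - 2*exp(2*a) - cos(sqrt(3)*a)


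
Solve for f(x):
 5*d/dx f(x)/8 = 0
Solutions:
 f(x) = C1


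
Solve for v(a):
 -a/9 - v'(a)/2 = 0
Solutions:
 v(a) = C1 - a^2/9


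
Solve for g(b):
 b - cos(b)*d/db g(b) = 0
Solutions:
 g(b) = C1 + Integral(b/cos(b), b)


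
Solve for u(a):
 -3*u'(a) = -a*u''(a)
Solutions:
 u(a) = C1 + C2*a^4


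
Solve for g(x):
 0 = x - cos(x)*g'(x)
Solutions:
 g(x) = C1 + Integral(x/cos(x), x)


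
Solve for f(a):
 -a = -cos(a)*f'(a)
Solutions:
 f(a) = C1 + Integral(a/cos(a), a)


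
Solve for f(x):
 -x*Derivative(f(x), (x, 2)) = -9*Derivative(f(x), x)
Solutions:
 f(x) = C1 + C2*x^10


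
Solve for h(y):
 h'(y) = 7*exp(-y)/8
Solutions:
 h(y) = C1 - 7*exp(-y)/8


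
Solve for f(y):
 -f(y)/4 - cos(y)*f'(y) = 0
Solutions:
 f(y) = C1*(sin(y) - 1)^(1/8)/(sin(y) + 1)^(1/8)


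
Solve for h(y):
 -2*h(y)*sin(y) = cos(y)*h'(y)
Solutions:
 h(y) = C1*cos(y)^2


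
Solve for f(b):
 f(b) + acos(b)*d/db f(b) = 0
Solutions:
 f(b) = C1*exp(-Integral(1/acos(b), b))


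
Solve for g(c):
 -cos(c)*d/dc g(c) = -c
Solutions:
 g(c) = C1 + Integral(c/cos(c), c)


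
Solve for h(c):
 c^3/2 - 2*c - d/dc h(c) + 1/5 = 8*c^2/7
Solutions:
 h(c) = C1 + c^4/8 - 8*c^3/21 - c^2 + c/5


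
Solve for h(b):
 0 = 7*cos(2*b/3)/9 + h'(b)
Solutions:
 h(b) = C1 - 7*sin(2*b/3)/6


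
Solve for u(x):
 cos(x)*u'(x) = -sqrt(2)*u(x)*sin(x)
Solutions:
 u(x) = C1*cos(x)^(sqrt(2))


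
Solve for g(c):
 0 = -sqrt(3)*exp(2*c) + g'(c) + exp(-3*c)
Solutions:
 g(c) = C1 + sqrt(3)*exp(2*c)/2 + exp(-3*c)/3


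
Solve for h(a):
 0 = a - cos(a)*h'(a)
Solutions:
 h(a) = C1 + Integral(a/cos(a), a)


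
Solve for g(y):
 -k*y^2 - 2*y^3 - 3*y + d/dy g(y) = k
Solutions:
 g(y) = C1 + k*y^3/3 + k*y + y^4/2 + 3*y^2/2


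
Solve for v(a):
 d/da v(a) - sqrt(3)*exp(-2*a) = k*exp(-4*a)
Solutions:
 v(a) = C1 - k*exp(-4*a)/4 - sqrt(3)*exp(-2*a)/2


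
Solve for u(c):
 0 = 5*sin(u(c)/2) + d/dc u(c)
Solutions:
 u(c) = -2*acos((-C1 - exp(5*c))/(C1 - exp(5*c))) + 4*pi
 u(c) = 2*acos((-C1 - exp(5*c))/(C1 - exp(5*c)))


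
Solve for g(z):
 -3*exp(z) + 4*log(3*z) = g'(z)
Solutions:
 g(z) = C1 + 4*z*log(z) + 4*z*(-1 + log(3)) - 3*exp(z)


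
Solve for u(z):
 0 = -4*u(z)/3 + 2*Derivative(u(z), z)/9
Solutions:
 u(z) = C1*exp(6*z)


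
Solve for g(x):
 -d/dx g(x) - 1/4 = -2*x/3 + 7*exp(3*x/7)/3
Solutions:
 g(x) = C1 + x^2/3 - x/4 - 49*exp(3*x/7)/9


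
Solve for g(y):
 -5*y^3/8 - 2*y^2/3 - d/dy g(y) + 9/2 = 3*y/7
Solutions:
 g(y) = C1 - 5*y^4/32 - 2*y^3/9 - 3*y^2/14 + 9*y/2


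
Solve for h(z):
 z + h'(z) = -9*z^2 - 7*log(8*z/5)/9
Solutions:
 h(z) = C1 - 3*z^3 - z^2/2 - 7*z*log(z)/9 - 7*z*log(2)/3 + 7*z/9 + 7*z*log(5)/9


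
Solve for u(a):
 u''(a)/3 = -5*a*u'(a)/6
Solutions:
 u(a) = C1 + C2*erf(sqrt(5)*a/2)


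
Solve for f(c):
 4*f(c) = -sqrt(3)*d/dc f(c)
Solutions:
 f(c) = C1*exp(-4*sqrt(3)*c/3)


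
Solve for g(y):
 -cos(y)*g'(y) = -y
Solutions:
 g(y) = C1 + Integral(y/cos(y), y)


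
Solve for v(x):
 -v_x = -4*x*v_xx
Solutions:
 v(x) = C1 + C2*x^(5/4)


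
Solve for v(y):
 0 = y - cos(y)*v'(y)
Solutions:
 v(y) = C1 + Integral(y/cos(y), y)


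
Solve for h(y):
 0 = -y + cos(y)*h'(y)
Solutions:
 h(y) = C1 + Integral(y/cos(y), y)


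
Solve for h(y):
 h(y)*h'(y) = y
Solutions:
 h(y) = -sqrt(C1 + y^2)
 h(y) = sqrt(C1 + y^2)


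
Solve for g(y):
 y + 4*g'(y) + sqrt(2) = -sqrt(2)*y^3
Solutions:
 g(y) = C1 - sqrt(2)*y^4/16 - y^2/8 - sqrt(2)*y/4


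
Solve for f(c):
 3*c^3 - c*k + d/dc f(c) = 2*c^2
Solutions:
 f(c) = C1 - 3*c^4/4 + 2*c^3/3 + c^2*k/2


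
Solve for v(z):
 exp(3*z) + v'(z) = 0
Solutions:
 v(z) = C1 - exp(3*z)/3


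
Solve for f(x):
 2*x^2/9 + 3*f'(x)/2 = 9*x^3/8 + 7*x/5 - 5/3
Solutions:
 f(x) = C1 + 3*x^4/16 - 4*x^3/81 + 7*x^2/15 - 10*x/9


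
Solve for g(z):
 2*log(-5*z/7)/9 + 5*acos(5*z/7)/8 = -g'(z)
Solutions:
 g(z) = C1 - 2*z*log(-z)/9 - 5*z*acos(5*z/7)/8 - 2*z*log(5)/9 + 2*z/9 + 2*z*log(7)/9 + sqrt(49 - 25*z^2)/8


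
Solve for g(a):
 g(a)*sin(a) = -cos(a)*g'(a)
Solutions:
 g(a) = C1*cos(a)


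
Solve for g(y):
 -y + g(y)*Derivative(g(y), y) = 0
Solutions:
 g(y) = -sqrt(C1 + y^2)
 g(y) = sqrt(C1 + y^2)


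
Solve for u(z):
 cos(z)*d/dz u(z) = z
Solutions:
 u(z) = C1 + Integral(z/cos(z), z)


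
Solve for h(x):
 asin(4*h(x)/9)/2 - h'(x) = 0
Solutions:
 Integral(1/asin(4*_y/9), (_y, h(x))) = C1 + x/2


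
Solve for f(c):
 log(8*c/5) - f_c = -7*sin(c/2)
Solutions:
 f(c) = C1 + c*log(c) - c*log(5) - c + 3*c*log(2) - 14*cos(c/2)


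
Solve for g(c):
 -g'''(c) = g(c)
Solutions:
 g(c) = C3*exp(-c) + (C1*sin(sqrt(3)*c/2) + C2*cos(sqrt(3)*c/2))*exp(c/2)


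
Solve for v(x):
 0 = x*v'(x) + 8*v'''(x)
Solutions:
 v(x) = C1 + Integral(C2*airyai(-x/2) + C3*airybi(-x/2), x)


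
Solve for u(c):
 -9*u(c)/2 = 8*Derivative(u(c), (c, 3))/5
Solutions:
 u(c) = C3*exp(c*(-2^(2/3)*45^(1/3) + 3*5^(1/3)*6^(2/3))/16)*sin(3*2^(2/3)*3^(1/6)*5^(1/3)*c/8) + C4*exp(c*(-2^(2/3)*45^(1/3) + 3*5^(1/3)*6^(2/3))/16)*cos(3*2^(2/3)*3^(1/6)*5^(1/3)*c/8) + C5*exp(-c*(2^(2/3)*45^(1/3) + 3*5^(1/3)*6^(2/3))/16) + (C1*sin(3*2^(2/3)*3^(1/6)*5^(1/3)*c/8) + C2*cos(3*2^(2/3)*3^(1/6)*5^(1/3)*c/8))*exp(2^(2/3)*45^(1/3)*c/8)


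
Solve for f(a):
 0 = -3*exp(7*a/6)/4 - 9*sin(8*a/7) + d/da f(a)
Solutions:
 f(a) = C1 + 9*exp(7*a/6)/14 - 63*cos(8*a/7)/8


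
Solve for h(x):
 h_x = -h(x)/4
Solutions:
 h(x) = C1*exp(-x/4)


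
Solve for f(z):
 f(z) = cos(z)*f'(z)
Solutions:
 f(z) = C1*sqrt(sin(z) + 1)/sqrt(sin(z) - 1)


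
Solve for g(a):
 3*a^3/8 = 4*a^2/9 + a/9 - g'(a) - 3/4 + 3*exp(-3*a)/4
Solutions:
 g(a) = C1 - 3*a^4/32 + 4*a^3/27 + a^2/18 - 3*a/4 - exp(-3*a)/4


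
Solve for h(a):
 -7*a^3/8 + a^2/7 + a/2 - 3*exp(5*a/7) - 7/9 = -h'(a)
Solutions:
 h(a) = C1 + 7*a^4/32 - a^3/21 - a^2/4 + 7*a/9 + 21*exp(5*a/7)/5


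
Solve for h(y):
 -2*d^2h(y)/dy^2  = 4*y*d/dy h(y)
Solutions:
 h(y) = C1 + C2*erf(y)


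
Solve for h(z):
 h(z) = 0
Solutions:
 h(z) = 0


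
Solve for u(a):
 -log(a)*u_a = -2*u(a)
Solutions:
 u(a) = C1*exp(2*li(a))


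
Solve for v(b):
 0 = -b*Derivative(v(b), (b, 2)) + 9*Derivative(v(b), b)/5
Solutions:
 v(b) = C1 + C2*b^(14/5)


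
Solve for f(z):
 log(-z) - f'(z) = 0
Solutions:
 f(z) = C1 + z*log(-z) - z


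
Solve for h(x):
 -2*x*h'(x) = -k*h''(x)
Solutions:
 h(x) = C1 + C2*erf(x*sqrt(-1/k))/sqrt(-1/k)


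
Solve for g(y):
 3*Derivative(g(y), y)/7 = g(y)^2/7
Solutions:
 g(y) = -3/(C1 + y)


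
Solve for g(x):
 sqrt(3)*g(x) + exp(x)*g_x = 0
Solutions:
 g(x) = C1*exp(sqrt(3)*exp(-x))


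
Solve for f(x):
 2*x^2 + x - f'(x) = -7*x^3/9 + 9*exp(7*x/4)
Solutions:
 f(x) = C1 + 7*x^4/36 + 2*x^3/3 + x^2/2 - 36*exp(7*x/4)/7


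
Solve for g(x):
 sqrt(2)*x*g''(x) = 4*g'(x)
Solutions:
 g(x) = C1 + C2*x^(1 + 2*sqrt(2))


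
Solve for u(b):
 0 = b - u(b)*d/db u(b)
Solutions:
 u(b) = -sqrt(C1 + b^2)
 u(b) = sqrt(C1 + b^2)


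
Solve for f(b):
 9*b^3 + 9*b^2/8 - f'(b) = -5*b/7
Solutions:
 f(b) = C1 + 9*b^4/4 + 3*b^3/8 + 5*b^2/14


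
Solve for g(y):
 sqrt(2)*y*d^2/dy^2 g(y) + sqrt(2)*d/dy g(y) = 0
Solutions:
 g(y) = C1 + C2*log(y)


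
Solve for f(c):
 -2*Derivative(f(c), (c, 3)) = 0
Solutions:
 f(c) = C1 + C2*c + C3*c^2


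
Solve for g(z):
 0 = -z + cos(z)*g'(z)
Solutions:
 g(z) = C1 + Integral(z/cos(z), z)


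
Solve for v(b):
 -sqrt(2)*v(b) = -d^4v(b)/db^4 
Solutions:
 v(b) = C1*exp(-2^(1/8)*b) + C2*exp(2^(1/8)*b) + C3*sin(2^(1/8)*b) + C4*cos(2^(1/8)*b)


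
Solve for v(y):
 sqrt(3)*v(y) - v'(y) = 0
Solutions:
 v(y) = C1*exp(sqrt(3)*y)


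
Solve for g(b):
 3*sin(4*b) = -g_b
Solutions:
 g(b) = C1 + 3*cos(4*b)/4


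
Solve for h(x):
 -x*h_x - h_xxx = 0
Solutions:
 h(x) = C1 + Integral(C2*airyai(-x) + C3*airybi(-x), x)


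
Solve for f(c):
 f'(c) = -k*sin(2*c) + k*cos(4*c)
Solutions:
 f(c) = C1 + k*sin(4*c)/4 + k*cos(2*c)/2


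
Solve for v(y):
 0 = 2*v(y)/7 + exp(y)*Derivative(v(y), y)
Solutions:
 v(y) = C1*exp(2*exp(-y)/7)


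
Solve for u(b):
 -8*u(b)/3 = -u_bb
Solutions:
 u(b) = C1*exp(-2*sqrt(6)*b/3) + C2*exp(2*sqrt(6)*b/3)


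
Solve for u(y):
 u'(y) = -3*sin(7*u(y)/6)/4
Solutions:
 3*y/4 + 3*log(cos(7*u(y)/6) - 1)/7 - 3*log(cos(7*u(y)/6) + 1)/7 = C1


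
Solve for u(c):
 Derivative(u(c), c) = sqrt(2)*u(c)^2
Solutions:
 u(c) = -1/(C1 + sqrt(2)*c)


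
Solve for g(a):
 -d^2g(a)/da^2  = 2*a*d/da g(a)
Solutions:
 g(a) = C1 + C2*erf(a)


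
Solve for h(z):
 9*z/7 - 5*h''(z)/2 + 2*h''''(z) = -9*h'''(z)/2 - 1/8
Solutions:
 h(z) = C1 + C2*z + C3*exp(z*(-9 + sqrt(161))/8) + C4*exp(-z*(9 + sqrt(161))/8) + 3*z^3/35 + 683*z^2/1400


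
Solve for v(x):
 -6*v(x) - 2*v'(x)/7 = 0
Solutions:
 v(x) = C1*exp(-21*x)


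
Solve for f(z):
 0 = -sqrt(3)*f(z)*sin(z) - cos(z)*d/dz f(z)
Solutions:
 f(z) = C1*cos(z)^(sqrt(3))


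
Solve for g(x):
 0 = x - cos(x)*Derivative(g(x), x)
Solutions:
 g(x) = C1 + Integral(x/cos(x), x)


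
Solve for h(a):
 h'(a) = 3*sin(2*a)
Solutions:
 h(a) = C1 - 3*cos(2*a)/2


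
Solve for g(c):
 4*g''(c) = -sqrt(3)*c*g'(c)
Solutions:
 g(c) = C1 + C2*erf(sqrt(2)*3^(1/4)*c/4)


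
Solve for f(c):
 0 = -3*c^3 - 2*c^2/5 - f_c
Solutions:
 f(c) = C1 - 3*c^4/4 - 2*c^3/15


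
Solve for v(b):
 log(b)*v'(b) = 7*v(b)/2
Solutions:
 v(b) = C1*exp(7*li(b)/2)


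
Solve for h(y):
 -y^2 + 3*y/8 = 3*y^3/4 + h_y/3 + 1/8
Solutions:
 h(y) = C1 - 9*y^4/16 - y^3 + 9*y^2/16 - 3*y/8


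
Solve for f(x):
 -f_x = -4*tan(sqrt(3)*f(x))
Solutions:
 f(x) = sqrt(3)*(pi - asin(C1*exp(4*sqrt(3)*x)))/3
 f(x) = sqrt(3)*asin(C1*exp(4*sqrt(3)*x))/3


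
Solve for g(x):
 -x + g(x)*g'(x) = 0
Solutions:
 g(x) = -sqrt(C1 + x^2)
 g(x) = sqrt(C1 + x^2)


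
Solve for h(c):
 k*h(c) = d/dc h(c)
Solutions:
 h(c) = C1*exp(c*k)


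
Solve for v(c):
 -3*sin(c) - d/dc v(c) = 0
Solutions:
 v(c) = C1 + 3*cos(c)


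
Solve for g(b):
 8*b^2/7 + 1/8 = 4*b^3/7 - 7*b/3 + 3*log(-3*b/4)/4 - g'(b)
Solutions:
 g(b) = C1 + b^4/7 - 8*b^3/21 - 7*b^2/6 + 3*b*log(-b)/4 + b*(-12*log(2) - 7 + 6*log(3))/8


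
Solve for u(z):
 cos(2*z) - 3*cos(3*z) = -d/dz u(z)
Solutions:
 u(z) = C1 - sin(2*z)/2 + sin(3*z)


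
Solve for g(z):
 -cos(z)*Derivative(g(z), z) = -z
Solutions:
 g(z) = C1 + Integral(z/cos(z), z)


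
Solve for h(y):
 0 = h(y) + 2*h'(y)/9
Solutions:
 h(y) = C1*exp(-9*y/2)


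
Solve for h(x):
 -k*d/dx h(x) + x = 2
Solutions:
 h(x) = C1 + x^2/(2*k) - 2*x/k


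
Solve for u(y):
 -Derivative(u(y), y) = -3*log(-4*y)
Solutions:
 u(y) = C1 + 3*y*log(-y) + 3*y*(-1 + 2*log(2))


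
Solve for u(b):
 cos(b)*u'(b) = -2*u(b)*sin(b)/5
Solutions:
 u(b) = C1*cos(b)^(2/5)


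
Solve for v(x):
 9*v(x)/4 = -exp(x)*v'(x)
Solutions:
 v(x) = C1*exp(9*exp(-x)/4)


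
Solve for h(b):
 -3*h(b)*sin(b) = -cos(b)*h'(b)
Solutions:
 h(b) = C1/cos(b)^3


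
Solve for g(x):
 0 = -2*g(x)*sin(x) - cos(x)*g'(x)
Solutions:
 g(x) = C1*cos(x)^2


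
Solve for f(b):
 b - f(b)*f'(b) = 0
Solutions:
 f(b) = -sqrt(C1 + b^2)
 f(b) = sqrt(C1 + b^2)


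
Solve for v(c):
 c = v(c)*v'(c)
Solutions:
 v(c) = -sqrt(C1 + c^2)
 v(c) = sqrt(C1 + c^2)


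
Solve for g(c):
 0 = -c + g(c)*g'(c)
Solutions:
 g(c) = -sqrt(C1 + c^2)
 g(c) = sqrt(C1 + c^2)


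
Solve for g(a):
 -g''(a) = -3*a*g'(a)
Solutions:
 g(a) = C1 + C2*erfi(sqrt(6)*a/2)


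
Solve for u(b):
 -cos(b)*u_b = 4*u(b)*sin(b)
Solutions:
 u(b) = C1*cos(b)^4


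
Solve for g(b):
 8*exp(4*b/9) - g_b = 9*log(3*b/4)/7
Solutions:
 g(b) = C1 - 9*b*log(b)/7 + 9*b*(-log(3) + 1 + 2*log(2))/7 + 18*exp(4*b/9)


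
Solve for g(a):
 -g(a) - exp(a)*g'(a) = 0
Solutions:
 g(a) = C1*exp(exp(-a))


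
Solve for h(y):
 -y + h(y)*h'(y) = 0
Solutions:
 h(y) = -sqrt(C1 + y^2)
 h(y) = sqrt(C1 + y^2)


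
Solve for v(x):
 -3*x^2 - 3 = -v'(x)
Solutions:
 v(x) = C1 + x^3 + 3*x


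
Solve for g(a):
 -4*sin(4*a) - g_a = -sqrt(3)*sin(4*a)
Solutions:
 g(a) = C1 - sqrt(3)*cos(4*a)/4 + cos(4*a)


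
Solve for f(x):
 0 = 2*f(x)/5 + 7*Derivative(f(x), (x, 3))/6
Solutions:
 f(x) = C3*exp(x*(-12^(1/3)*35^(2/3) + 3*3^(1/3)*70^(2/3))/140)*sin(3^(5/6)*70^(2/3)*x/70) + C4*exp(x*(-12^(1/3)*35^(2/3) + 3*3^(1/3)*70^(2/3))/140)*cos(3^(5/6)*70^(2/3)*x/70) + C5*exp(-x*(12^(1/3)*35^(2/3) + 3*3^(1/3)*70^(2/3))/140) + (C1*sin(3^(5/6)*70^(2/3)*x/70) + C2*cos(3^(5/6)*70^(2/3)*x/70))*exp(12^(1/3)*35^(2/3)*x/70)


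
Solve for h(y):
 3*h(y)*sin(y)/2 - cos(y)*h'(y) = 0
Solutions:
 h(y) = C1/cos(y)^(3/2)


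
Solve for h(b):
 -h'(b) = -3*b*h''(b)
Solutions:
 h(b) = C1 + C2*b^(4/3)


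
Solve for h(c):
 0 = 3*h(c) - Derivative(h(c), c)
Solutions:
 h(c) = C1*exp(3*c)


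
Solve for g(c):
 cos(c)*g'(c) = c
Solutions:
 g(c) = C1 + Integral(c/cos(c), c)


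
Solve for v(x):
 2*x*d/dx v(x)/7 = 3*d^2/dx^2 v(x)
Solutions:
 v(x) = C1 + C2*erfi(sqrt(21)*x/21)


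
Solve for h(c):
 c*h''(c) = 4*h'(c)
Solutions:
 h(c) = C1 + C2*c^5


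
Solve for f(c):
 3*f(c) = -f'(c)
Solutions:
 f(c) = C1*exp(-3*c)


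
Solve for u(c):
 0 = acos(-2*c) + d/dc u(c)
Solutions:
 u(c) = C1 - c*acos(-2*c) - sqrt(1 - 4*c^2)/2


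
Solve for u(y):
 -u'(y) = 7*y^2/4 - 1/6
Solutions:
 u(y) = C1 - 7*y^3/12 + y/6


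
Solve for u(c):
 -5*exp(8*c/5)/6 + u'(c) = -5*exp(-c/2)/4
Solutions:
 u(c) = C1 + 25*exp(8*c/5)/48 + 5*exp(-c/2)/2


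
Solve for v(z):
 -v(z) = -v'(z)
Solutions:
 v(z) = C1*exp(z)


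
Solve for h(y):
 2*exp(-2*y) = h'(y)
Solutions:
 h(y) = C1 - exp(-2*y)


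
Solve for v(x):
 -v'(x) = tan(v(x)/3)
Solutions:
 v(x) = -3*asin(C1*exp(-x/3)) + 3*pi
 v(x) = 3*asin(C1*exp(-x/3))


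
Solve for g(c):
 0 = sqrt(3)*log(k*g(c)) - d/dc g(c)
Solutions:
 li(k*g(c))/k = C1 + sqrt(3)*c


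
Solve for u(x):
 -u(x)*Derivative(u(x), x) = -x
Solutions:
 u(x) = -sqrt(C1 + x^2)
 u(x) = sqrt(C1 + x^2)


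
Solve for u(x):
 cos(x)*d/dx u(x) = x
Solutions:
 u(x) = C1 + Integral(x/cos(x), x)


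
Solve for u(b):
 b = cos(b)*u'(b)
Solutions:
 u(b) = C1 + Integral(b/cos(b), b)


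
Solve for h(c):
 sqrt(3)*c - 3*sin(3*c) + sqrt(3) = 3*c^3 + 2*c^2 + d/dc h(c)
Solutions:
 h(c) = C1 - 3*c^4/4 - 2*c^3/3 + sqrt(3)*c^2/2 + sqrt(3)*c + cos(3*c)


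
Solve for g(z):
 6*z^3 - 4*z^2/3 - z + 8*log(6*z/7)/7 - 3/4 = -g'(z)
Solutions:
 g(z) = C1 - 3*z^4/2 + 4*z^3/9 + z^2/2 - 8*z*log(z)/7 - 8*z*log(6)/7 + 53*z/28 + 8*z*log(7)/7


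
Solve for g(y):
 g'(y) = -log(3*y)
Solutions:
 g(y) = C1 - y*log(y) - y*log(3) + y


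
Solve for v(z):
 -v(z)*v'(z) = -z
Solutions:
 v(z) = -sqrt(C1 + z^2)
 v(z) = sqrt(C1 + z^2)


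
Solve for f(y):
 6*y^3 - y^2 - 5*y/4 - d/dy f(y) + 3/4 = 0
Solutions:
 f(y) = C1 + 3*y^4/2 - y^3/3 - 5*y^2/8 + 3*y/4


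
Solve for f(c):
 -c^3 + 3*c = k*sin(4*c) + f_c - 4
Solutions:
 f(c) = C1 - c^4/4 + 3*c^2/2 + 4*c + k*cos(4*c)/4


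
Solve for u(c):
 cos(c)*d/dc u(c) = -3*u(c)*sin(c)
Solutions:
 u(c) = C1*cos(c)^3


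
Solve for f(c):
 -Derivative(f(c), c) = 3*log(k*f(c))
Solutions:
 li(k*f(c))/k = C1 - 3*c


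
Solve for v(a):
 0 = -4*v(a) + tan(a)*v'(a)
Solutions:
 v(a) = C1*sin(a)^4


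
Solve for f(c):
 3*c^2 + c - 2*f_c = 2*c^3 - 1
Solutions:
 f(c) = C1 - c^4/4 + c^3/2 + c^2/4 + c/2


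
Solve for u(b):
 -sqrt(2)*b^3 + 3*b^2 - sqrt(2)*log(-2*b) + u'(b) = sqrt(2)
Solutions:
 u(b) = C1 + sqrt(2)*b^4/4 - b^3 + sqrt(2)*b*log(-b) + sqrt(2)*b*log(2)


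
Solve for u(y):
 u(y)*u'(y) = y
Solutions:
 u(y) = -sqrt(C1 + y^2)
 u(y) = sqrt(C1 + y^2)


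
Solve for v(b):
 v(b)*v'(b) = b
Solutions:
 v(b) = -sqrt(C1 + b^2)
 v(b) = sqrt(C1 + b^2)


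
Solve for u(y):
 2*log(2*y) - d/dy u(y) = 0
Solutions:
 u(y) = C1 + 2*y*log(y) - 2*y + y*log(4)


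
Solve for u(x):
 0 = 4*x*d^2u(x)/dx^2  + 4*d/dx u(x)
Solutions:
 u(x) = C1 + C2*log(x)


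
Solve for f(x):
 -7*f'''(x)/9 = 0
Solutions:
 f(x) = C1 + C2*x + C3*x^2


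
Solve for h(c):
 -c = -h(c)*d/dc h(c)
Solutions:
 h(c) = -sqrt(C1 + c^2)
 h(c) = sqrt(C1 + c^2)


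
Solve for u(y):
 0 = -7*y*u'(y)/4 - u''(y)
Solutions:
 u(y) = C1 + C2*erf(sqrt(14)*y/4)


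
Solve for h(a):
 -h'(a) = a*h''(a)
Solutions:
 h(a) = C1 + C2*log(a)


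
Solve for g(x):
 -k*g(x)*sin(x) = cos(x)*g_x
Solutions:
 g(x) = C1*exp(k*log(cos(x)))


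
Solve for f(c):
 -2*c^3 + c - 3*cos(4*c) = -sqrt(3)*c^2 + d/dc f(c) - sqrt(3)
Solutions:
 f(c) = C1 - c^4/2 + sqrt(3)*c^3/3 + c^2/2 + sqrt(3)*c - 3*sin(4*c)/4


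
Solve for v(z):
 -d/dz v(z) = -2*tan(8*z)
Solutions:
 v(z) = C1 - log(cos(8*z))/4


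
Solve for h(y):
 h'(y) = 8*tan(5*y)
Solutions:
 h(y) = C1 - 8*log(cos(5*y))/5


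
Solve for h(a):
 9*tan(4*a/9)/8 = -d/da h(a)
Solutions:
 h(a) = C1 + 81*log(cos(4*a/9))/32


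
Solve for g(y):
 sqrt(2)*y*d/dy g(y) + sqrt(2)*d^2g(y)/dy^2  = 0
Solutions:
 g(y) = C1 + C2*erf(sqrt(2)*y/2)


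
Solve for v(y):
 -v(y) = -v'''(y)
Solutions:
 v(y) = C3*exp(y) + (C1*sin(sqrt(3)*y/2) + C2*cos(sqrt(3)*y/2))*exp(-y/2)


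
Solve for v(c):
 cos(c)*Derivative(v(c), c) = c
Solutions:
 v(c) = C1 + Integral(c/cos(c), c)


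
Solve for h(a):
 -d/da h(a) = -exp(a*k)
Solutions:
 h(a) = C1 + exp(a*k)/k


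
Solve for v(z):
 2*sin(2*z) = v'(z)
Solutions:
 v(z) = C1 - cos(2*z)


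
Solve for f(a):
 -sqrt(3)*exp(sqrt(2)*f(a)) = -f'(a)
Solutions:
 f(a) = sqrt(2)*(2*log(-1/(C1 + sqrt(3)*a)) - log(2))/4


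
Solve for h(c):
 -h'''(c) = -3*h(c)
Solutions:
 h(c) = C3*exp(3^(1/3)*c) + (C1*sin(3^(5/6)*c/2) + C2*cos(3^(5/6)*c/2))*exp(-3^(1/3)*c/2)


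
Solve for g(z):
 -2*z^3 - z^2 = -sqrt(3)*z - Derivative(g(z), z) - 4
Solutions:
 g(z) = C1 + z^4/2 + z^3/3 - sqrt(3)*z^2/2 - 4*z


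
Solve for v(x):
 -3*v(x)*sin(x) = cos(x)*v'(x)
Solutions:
 v(x) = C1*cos(x)^3


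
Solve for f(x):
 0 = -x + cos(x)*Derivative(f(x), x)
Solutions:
 f(x) = C1 + Integral(x/cos(x), x)


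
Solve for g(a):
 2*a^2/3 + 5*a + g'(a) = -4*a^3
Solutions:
 g(a) = C1 - a^4 - 2*a^3/9 - 5*a^2/2


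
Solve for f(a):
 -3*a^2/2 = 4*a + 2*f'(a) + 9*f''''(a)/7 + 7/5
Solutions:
 f(a) = C1 + C4*exp(-42^(1/3)*a/3) - a^3/4 - a^2 - 7*a/10 + (C2*sin(14^(1/3)*3^(5/6)*a/6) + C3*cos(14^(1/3)*3^(5/6)*a/6))*exp(42^(1/3)*a/6)


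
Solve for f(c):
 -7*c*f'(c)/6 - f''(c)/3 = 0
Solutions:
 f(c) = C1 + C2*erf(sqrt(7)*c/2)


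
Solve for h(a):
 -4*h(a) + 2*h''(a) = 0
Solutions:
 h(a) = C1*exp(-sqrt(2)*a) + C2*exp(sqrt(2)*a)


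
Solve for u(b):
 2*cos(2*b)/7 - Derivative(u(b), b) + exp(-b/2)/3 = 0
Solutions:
 u(b) = C1 + sin(2*b)/7 - 2*exp(-b/2)/3


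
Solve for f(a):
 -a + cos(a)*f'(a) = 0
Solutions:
 f(a) = C1 + Integral(a/cos(a), a)


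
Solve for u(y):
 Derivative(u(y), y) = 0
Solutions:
 u(y) = C1


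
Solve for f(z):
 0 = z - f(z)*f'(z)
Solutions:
 f(z) = -sqrt(C1 + z^2)
 f(z) = sqrt(C1 + z^2)


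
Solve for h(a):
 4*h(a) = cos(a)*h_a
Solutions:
 h(a) = C1*(sin(a)^2 + 2*sin(a) + 1)/(sin(a)^2 - 2*sin(a) + 1)


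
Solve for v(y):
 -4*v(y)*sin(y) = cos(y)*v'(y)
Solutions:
 v(y) = C1*cos(y)^4


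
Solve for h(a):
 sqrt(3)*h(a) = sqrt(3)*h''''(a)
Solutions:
 h(a) = C1*exp(-a) + C2*exp(a) + C3*sin(a) + C4*cos(a)


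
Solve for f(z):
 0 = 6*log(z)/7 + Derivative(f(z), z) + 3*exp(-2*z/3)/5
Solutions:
 f(z) = C1 - 6*z*log(z)/7 + 6*z/7 + 9*exp(-2*z/3)/10


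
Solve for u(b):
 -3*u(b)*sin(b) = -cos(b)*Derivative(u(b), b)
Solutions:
 u(b) = C1/cos(b)^3


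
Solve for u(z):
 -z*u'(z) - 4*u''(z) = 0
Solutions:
 u(z) = C1 + C2*erf(sqrt(2)*z/4)


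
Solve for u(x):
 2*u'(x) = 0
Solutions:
 u(x) = C1


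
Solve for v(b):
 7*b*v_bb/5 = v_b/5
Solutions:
 v(b) = C1 + C2*b^(8/7)


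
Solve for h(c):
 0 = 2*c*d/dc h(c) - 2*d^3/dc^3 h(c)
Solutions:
 h(c) = C1 + Integral(C2*airyai(c) + C3*airybi(c), c)


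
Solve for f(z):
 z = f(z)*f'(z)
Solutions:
 f(z) = -sqrt(C1 + z^2)
 f(z) = sqrt(C1 + z^2)


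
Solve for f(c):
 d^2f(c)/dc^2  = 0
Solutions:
 f(c) = C1 + C2*c


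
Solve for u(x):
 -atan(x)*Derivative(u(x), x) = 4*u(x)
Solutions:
 u(x) = C1*exp(-4*Integral(1/atan(x), x))


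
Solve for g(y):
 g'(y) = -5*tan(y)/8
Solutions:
 g(y) = C1 + 5*log(cos(y))/8


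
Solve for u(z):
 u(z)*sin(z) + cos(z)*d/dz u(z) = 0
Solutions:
 u(z) = C1*cos(z)


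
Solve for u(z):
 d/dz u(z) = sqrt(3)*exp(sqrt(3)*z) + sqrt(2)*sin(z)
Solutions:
 u(z) = C1 + exp(sqrt(3)*z) - sqrt(2)*cos(z)


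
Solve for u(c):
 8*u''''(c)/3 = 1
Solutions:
 u(c) = C1 + C2*c + C3*c^2 + C4*c^3 + c^4/64


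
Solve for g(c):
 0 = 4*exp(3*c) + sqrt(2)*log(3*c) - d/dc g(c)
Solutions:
 g(c) = C1 + sqrt(2)*c*log(c) + sqrt(2)*c*(-1 + log(3)) + 4*exp(3*c)/3


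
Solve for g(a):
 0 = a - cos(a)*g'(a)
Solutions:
 g(a) = C1 + Integral(a/cos(a), a)


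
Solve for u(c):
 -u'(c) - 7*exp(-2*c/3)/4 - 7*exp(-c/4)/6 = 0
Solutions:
 u(c) = C1 + 21*exp(-2*c/3)/8 + 14*exp(-c/4)/3


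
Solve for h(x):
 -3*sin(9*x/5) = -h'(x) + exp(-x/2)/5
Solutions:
 h(x) = C1 - 5*cos(9*x/5)/3 - 2*exp(-x/2)/5


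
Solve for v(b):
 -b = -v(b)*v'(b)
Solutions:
 v(b) = -sqrt(C1 + b^2)
 v(b) = sqrt(C1 + b^2)


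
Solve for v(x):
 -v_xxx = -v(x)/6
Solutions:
 v(x) = C3*exp(6^(2/3)*x/6) + (C1*sin(2^(2/3)*3^(1/6)*x/4) + C2*cos(2^(2/3)*3^(1/6)*x/4))*exp(-6^(2/3)*x/12)


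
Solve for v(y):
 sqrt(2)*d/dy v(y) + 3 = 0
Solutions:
 v(y) = C1 - 3*sqrt(2)*y/2


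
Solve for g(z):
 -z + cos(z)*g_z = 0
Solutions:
 g(z) = C1 + Integral(z/cos(z), z)


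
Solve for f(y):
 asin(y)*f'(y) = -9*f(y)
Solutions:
 f(y) = C1*exp(-9*Integral(1/asin(y), y))


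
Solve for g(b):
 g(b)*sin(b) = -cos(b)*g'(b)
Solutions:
 g(b) = C1*cos(b)


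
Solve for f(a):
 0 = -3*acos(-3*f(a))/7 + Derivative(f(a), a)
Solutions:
 Integral(1/acos(-3*_y), (_y, f(a))) = C1 + 3*a/7


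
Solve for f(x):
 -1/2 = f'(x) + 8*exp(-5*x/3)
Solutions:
 f(x) = C1 - x/2 + 24*exp(-5*x/3)/5


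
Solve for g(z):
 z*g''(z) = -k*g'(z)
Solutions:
 g(z) = C1 + z^(1 - re(k))*(C2*sin(log(z)*Abs(im(k))) + C3*cos(log(z)*im(k)))


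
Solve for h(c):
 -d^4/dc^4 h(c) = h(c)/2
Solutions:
 h(c) = (C1*sin(2^(1/4)*c/2) + C2*cos(2^(1/4)*c/2))*exp(-2^(1/4)*c/2) + (C3*sin(2^(1/4)*c/2) + C4*cos(2^(1/4)*c/2))*exp(2^(1/4)*c/2)


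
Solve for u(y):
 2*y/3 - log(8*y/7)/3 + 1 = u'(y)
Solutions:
 u(y) = C1 + y^2/3 - y*log(y)/3 - y*log(2) + y*log(7)/3 + 4*y/3


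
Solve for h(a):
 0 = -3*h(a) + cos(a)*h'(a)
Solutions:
 h(a) = C1*(sin(a) + 1)^(3/2)/(sin(a) - 1)^(3/2)


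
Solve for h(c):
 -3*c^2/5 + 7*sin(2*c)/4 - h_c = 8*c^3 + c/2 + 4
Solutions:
 h(c) = C1 - 2*c^4 - c^3/5 - c^2/4 - 4*c - 7*cos(2*c)/8


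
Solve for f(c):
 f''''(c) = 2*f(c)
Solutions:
 f(c) = C1*exp(-2^(1/4)*c) + C2*exp(2^(1/4)*c) + C3*sin(2^(1/4)*c) + C4*cos(2^(1/4)*c)


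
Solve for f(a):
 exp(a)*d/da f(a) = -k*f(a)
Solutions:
 f(a) = C1*exp(k*exp(-a))


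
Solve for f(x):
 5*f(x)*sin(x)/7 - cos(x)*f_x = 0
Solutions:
 f(x) = C1/cos(x)^(5/7)


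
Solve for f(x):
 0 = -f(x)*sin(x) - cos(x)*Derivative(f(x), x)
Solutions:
 f(x) = C1*cos(x)


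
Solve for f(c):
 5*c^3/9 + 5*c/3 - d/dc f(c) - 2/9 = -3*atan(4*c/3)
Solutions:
 f(c) = C1 + 5*c^4/36 + 5*c^2/6 + 3*c*atan(4*c/3) - 2*c/9 - 9*log(16*c^2 + 9)/8


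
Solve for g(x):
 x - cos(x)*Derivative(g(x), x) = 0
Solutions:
 g(x) = C1 + Integral(x/cos(x), x)


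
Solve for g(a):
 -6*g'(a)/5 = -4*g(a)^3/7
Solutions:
 g(a) = -sqrt(42)*sqrt(-1/(C1 + 10*a))/2
 g(a) = sqrt(42)*sqrt(-1/(C1 + 10*a))/2


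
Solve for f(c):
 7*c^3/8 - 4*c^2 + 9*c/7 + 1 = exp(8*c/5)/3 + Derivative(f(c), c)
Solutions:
 f(c) = C1 + 7*c^4/32 - 4*c^3/3 + 9*c^2/14 + c - 5*exp(8*c/5)/24


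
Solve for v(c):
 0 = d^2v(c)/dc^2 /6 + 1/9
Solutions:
 v(c) = C1 + C2*c - c^2/3


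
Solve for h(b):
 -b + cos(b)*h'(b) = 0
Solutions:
 h(b) = C1 + Integral(b/cos(b), b)


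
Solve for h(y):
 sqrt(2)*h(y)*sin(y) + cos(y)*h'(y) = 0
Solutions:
 h(y) = C1*cos(y)^(sqrt(2))


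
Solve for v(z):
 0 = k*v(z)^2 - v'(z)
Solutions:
 v(z) = -1/(C1 + k*z)


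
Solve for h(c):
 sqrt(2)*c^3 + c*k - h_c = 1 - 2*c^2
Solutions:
 h(c) = C1 + sqrt(2)*c^4/4 + 2*c^3/3 + c^2*k/2 - c


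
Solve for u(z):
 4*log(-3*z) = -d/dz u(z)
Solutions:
 u(z) = C1 - 4*z*log(-z) + 4*z*(1 - log(3))


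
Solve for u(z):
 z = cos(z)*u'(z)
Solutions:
 u(z) = C1 + Integral(z/cos(z), z)


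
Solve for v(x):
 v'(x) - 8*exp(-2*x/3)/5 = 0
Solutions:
 v(x) = C1 - 12*exp(-2*x/3)/5


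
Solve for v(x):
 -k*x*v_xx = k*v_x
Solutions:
 v(x) = C1 + C2*log(x)


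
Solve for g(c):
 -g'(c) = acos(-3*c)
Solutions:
 g(c) = C1 - c*acos(-3*c) - sqrt(1 - 9*c^2)/3


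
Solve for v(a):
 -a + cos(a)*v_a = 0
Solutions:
 v(a) = C1 + Integral(a/cos(a), a)


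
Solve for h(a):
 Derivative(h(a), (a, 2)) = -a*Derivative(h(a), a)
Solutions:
 h(a) = C1 + C2*erf(sqrt(2)*a/2)


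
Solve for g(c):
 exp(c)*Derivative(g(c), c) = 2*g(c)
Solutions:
 g(c) = C1*exp(-2*exp(-c))


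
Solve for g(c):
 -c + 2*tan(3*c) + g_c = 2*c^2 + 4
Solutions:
 g(c) = C1 + 2*c^3/3 + c^2/2 + 4*c + 2*log(cos(3*c))/3


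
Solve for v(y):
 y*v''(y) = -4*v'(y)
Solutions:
 v(y) = C1 + C2/y^3


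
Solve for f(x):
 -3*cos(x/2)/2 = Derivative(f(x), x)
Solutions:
 f(x) = C1 - 3*sin(x/2)


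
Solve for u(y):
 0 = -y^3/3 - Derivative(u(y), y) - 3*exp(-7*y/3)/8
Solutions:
 u(y) = C1 - y^4/12 + 9*exp(-7*y/3)/56


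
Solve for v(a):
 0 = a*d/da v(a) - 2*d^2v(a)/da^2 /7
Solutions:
 v(a) = C1 + C2*erfi(sqrt(7)*a/2)


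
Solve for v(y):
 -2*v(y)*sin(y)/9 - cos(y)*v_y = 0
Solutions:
 v(y) = C1*cos(y)^(2/9)


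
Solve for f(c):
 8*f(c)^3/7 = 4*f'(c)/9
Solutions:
 f(c) = -sqrt(14)*sqrt(-1/(C1 + 18*c))/2
 f(c) = sqrt(14)*sqrt(-1/(C1 + 18*c))/2


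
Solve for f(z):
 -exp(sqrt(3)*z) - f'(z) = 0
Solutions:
 f(z) = C1 - sqrt(3)*exp(sqrt(3)*z)/3


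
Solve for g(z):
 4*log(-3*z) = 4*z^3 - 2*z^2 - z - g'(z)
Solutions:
 g(z) = C1 + z^4 - 2*z^3/3 - z^2/2 - 4*z*log(-z) + 4*z*(1 - log(3))


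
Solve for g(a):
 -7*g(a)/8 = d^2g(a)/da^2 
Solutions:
 g(a) = C1*sin(sqrt(14)*a/4) + C2*cos(sqrt(14)*a/4)


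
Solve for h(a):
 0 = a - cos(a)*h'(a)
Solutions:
 h(a) = C1 + Integral(a/cos(a), a)


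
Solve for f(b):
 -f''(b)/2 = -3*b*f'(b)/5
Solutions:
 f(b) = C1 + C2*erfi(sqrt(15)*b/5)


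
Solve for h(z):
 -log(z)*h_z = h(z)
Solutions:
 h(z) = C1*exp(-li(z))


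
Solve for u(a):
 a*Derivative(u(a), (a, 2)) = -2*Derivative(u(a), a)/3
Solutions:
 u(a) = C1 + C2*a^(1/3)


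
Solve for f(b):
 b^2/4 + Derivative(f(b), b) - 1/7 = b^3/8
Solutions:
 f(b) = C1 + b^4/32 - b^3/12 + b/7


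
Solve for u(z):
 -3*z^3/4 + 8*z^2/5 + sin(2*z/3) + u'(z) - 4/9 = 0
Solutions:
 u(z) = C1 + 3*z^4/16 - 8*z^3/15 + 4*z/9 + 3*cos(2*z/3)/2


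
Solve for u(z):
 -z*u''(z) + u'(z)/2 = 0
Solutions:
 u(z) = C1 + C2*z^(3/2)


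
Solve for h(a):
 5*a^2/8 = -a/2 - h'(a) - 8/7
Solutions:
 h(a) = C1 - 5*a^3/24 - a^2/4 - 8*a/7


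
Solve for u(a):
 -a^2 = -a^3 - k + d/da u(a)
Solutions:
 u(a) = C1 + a^4/4 - a^3/3 + a*k


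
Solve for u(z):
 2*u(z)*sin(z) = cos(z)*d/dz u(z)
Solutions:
 u(z) = C1/cos(z)^2


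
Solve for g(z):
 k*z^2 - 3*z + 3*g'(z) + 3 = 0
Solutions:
 g(z) = C1 - k*z^3/9 + z^2/2 - z


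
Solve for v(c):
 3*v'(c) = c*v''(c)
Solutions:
 v(c) = C1 + C2*c^4


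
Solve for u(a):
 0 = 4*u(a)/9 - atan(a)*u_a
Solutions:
 u(a) = C1*exp(4*Integral(1/atan(a), a)/9)


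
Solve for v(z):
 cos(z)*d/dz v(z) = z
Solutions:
 v(z) = C1 + Integral(z/cos(z), z)


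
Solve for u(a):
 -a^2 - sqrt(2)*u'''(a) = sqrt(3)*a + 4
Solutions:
 u(a) = C1 + C2*a + C3*a^2 - sqrt(2)*a^5/120 - sqrt(6)*a^4/48 - sqrt(2)*a^3/3


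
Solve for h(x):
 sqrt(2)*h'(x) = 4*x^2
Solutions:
 h(x) = C1 + 2*sqrt(2)*x^3/3


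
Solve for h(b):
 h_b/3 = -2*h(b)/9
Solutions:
 h(b) = C1*exp(-2*b/3)


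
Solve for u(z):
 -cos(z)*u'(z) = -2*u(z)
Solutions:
 u(z) = C1*(sin(z) + 1)/(sin(z) - 1)


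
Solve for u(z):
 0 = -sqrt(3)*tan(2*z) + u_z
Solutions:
 u(z) = C1 - sqrt(3)*log(cos(2*z))/2


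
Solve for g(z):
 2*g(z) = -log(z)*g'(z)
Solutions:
 g(z) = C1*exp(-2*li(z))


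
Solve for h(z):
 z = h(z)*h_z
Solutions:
 h(z) = -sqrt(C1 + z^2)
 h(z) = sqrt(C1 + z^2)


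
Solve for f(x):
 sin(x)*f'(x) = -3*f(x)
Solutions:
 f(x) = C1*(cos(x) + 1)^(3/2)/(cos(x) - 1)^(3/2)


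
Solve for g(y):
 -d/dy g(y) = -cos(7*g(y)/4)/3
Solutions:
 -y/3 - 2*log(sin(7*g(y)/4) - 1)/7 + 2*log(sin(7*g(y)/4) + 1)/7 = C1


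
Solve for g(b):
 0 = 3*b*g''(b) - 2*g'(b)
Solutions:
 g(b) = C1 + C2*b^(5/3)


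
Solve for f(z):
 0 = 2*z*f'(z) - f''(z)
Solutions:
 f(z) = C1 + C2*erfi(z)


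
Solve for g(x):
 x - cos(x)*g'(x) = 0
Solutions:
 g(x) = C1 + Integral(x/cos(x), x)


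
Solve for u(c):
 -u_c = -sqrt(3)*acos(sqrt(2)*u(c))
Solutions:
 Integral(1/acos(sqrt(2)*_y), (_y, u(c))) = C1 + sqrt(3)*c


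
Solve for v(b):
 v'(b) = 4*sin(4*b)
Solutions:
 v(b) = C1 - cos(4*b)


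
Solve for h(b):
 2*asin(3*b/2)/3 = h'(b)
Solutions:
 h(b) = C1 + 2*b*asin(3*b/2)/3 + 2*sqrt(4 - 9*b^2)/9


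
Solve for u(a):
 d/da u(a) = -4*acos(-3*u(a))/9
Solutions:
 Integral(1/acos(-3*_y), (_y, u(a))) = C1 - 4*a/9


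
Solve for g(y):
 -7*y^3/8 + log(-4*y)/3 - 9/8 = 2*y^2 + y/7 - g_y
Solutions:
 g(y) = C1 + 7*y^4/32 + 2*y^3/3 + y^2/14 - y*log(-y)/3 + y*(35 - 16*log(2))/24


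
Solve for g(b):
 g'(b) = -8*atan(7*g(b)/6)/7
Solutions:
 Integral(1/atan(7*_y/6), (_y, g(b))) = C1 - 8*b/7


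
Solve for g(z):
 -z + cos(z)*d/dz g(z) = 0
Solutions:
 g(z) = C1 + Integral(z/cos(z), z)


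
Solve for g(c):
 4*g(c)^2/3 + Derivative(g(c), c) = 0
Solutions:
 g(c) = 3/(C1 + 4*c)


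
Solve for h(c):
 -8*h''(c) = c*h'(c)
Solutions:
 h(c) = C1 + C2*erf(c/4)


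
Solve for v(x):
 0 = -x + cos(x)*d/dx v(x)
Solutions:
 v(x) = C1 + Integral(x/cos(x), x)


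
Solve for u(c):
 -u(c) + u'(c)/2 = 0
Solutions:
 u(c) = C1*exp(2*c)


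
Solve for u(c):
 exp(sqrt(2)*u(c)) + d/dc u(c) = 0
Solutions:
 u(c) = sqrt(2)*(2*log(1/(C1 + c)) - log(2))/4


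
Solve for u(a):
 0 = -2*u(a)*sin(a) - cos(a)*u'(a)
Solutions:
 u(a) = C1*cos(a)^2


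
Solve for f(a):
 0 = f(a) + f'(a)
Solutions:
 f(a) = C1*exp(-a)


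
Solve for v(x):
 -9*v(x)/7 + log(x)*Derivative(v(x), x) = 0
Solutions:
 v(x) = C1*exp(9*li(x)/7)


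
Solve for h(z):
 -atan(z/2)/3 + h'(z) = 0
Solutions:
 h(z) = C1 + z*atan(z/2)/3 - log(z^2 + 4)/3


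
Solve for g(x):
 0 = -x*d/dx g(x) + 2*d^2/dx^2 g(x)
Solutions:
 g(x) = C1 + C2*erfi(x/2)
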